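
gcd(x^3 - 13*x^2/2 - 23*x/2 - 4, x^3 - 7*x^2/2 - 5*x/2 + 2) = x + 1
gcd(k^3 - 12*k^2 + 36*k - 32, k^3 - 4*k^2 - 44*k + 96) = k^2 - 10*k + 16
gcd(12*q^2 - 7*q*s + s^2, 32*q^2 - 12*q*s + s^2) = 4*q - s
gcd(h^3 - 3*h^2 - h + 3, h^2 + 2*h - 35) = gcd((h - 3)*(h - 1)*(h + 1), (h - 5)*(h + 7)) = 1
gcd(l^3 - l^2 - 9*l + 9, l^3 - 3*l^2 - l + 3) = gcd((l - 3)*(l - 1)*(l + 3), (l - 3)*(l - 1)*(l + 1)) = l^2 - 4*l + 3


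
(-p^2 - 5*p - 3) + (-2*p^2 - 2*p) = -3*p^2 - 7*p - 3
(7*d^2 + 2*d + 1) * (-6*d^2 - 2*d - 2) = -42*d^4 - 26*d^3 - 24*d^2 - 6*d - 2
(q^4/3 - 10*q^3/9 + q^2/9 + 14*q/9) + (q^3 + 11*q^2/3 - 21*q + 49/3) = q^4/3 - q^3/9 + 34*q^2/9 - 175*q/9 + 49/3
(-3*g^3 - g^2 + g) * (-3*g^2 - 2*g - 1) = 9*g^5 + 9*g^4 + 2*g^3 - g^2 - g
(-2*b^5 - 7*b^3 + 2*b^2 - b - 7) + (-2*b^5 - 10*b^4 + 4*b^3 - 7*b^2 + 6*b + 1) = -4*b^5 - 10*b^4 - 3*b^3 - 5*b^2 + 5*b - 6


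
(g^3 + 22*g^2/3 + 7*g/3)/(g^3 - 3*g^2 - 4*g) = (3*g^2 + 22*g + 7)/(3*(g^2 - 3*g - 4))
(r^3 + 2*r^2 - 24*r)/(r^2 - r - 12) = r*(r + 6)/(r + 3)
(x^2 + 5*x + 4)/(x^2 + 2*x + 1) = (x + 4)/(x + 1)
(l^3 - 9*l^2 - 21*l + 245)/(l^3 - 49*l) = (l^2 - 2*l - 35)/(l*(l + 7))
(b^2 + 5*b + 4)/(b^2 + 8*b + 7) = (b + 4)/(b + 7)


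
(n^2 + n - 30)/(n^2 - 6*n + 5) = (n + 6)/(n - 1)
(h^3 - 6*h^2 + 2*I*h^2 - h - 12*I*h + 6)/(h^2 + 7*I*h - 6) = (h^2 + h*(-6 + I) - 6*I)/(h + 6*I)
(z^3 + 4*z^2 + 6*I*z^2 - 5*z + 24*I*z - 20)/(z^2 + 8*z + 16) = (z^2 + 6*I*z - 5)/(z + 4)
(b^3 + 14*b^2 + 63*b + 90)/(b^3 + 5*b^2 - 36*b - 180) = (b + 3)/(b - 6)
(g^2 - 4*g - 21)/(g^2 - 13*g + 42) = (g + 3)/(g - 6)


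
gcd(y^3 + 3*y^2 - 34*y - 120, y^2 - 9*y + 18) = y - 6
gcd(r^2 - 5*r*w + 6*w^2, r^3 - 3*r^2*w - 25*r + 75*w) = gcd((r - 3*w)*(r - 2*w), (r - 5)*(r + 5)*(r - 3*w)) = r - 3*w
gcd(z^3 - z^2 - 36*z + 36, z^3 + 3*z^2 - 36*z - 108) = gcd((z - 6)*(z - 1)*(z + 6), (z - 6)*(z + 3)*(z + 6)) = z^2 - 36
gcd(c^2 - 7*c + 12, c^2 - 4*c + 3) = c - 3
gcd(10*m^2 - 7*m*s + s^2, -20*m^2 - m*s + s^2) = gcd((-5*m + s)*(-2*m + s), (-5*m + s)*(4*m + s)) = -5*m + s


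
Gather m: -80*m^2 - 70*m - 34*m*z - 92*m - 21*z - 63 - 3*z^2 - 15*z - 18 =-80*m^2 + m*(-34*z - 162) - 3*z^2 - 36*z - 81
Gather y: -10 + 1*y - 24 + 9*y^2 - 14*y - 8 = 9*y^2 - 13*y - 42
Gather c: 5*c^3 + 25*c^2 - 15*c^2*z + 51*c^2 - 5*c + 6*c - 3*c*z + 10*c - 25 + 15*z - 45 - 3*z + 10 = 5*c^3 + c^2*(76 - 15*z) + c*(11 - 3*z) + 12*z - 60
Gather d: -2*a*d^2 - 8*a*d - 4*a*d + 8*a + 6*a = -2*a*d^2 - 12*a*d + 14*a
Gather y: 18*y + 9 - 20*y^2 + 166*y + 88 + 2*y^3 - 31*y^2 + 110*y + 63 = 2*y^3 - 51*y^2 + 294*y + 160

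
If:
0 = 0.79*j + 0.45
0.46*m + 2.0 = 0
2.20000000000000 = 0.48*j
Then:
No Solution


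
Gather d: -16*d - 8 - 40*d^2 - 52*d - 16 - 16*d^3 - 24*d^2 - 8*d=-16*d^3 - 64*d^2 - 76*d - 24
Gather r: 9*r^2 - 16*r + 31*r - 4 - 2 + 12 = 9*r^2 + 15*r + 6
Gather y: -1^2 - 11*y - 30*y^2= -30*y^2 - 11*y - 1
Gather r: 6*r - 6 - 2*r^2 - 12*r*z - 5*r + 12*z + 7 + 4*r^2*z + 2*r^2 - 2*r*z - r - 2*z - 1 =4*r^2*z - 14*r*z + 10*z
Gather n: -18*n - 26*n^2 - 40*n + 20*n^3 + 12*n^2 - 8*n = 20*n^3 - 14*n^2 - 66*n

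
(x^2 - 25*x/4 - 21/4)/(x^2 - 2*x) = (4*x^2 - 25*x - 21)/(4*x*(x - 2))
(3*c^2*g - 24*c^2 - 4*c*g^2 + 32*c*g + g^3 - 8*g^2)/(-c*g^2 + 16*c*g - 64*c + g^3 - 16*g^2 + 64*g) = (-3*c + g)/(g - 8)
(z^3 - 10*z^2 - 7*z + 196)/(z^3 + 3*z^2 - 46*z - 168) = (z - 7)/(z + 6)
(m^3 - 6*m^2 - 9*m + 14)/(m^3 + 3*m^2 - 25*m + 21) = (m^2 - 5*m - 14)/(m^2 + 4*m - 21)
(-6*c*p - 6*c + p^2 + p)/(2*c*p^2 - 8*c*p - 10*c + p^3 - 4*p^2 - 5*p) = (-6*c + p)/(2*c*p - 10*c + p^2 - 5*p)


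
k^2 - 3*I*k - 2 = (k - 2*I)*(k - I)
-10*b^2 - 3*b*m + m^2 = (-5*b + m)*(2*b + m)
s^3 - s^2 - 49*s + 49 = (s - 7)*(s - 1)*(s + 7)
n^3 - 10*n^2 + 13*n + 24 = (n - 8)*(n - 3)*(n + 1)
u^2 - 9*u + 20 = (u - 5)*(u - 4)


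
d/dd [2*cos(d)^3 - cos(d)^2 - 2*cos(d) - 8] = 2*(-3*cos(d)^2 + cos(d) + 1)*sin(d)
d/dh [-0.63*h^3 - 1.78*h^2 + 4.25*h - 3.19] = -1.89*h^2 - 3.56*h + 4.25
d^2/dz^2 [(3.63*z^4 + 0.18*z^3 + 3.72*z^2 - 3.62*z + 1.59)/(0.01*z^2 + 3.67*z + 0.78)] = (0.000726000000000001*z^6 + 0.799326000000001*z^5 + 293.522526*z^4 + 170.832032*z^3 + 29.42037*z^2 + 1.17660600000001*z + 68.058018)/(1.0e-6*z^6 + 0.001101*z^5 + 0.404301*z^4 + 49.602619*z^3 + 31.535478*z^2 + 6.698484*z + 0.474552)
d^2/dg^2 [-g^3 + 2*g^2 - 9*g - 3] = 4 - 6*g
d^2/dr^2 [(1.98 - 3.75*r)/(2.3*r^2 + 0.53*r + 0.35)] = (-(3.75*r - 1.98)*(4.6*r + 0.53)*(9.2*r + 1.06) + (51.75*r - 5.133)*(2.3*r^2 + 0.53*r + 0.35))/(2.3*r^2 + 0.53*r + 0.35)^3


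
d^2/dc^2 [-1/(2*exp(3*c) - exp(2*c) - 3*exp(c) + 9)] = (-2*(-6*exp(2*c) + 2*exp(c) + 3)^2*exp(c) + (18*exp(2*c) - 4*exp(c) - 3)*(2*exp(3*c) - exp(2*c) - 3*exp(c) + 9))*exp(c)/(2*exp(3*c) - exp(2*c) - 3*exp(c) + 9)^3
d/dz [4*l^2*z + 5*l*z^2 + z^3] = 4*l^2 + 10*l*z + 3*z^2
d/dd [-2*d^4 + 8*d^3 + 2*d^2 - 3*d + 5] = -8*d^3 + 24*d^2 + 4*d - 3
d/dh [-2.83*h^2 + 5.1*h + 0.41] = 5.1 - 5.66*h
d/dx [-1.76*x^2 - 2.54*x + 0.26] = -3.52*x - 2.54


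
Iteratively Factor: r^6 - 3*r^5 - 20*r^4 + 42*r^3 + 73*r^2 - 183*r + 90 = (r - 1)*(r^5 - 2*r^4 - 22*r^3 + 20*r^2 + 93*r - 90) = (r - 5)*(r - 1)*(r^4 + 3*r^3 - 7*r^2 - 15*r + 18) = (r - 5)*(r - 2)*(r - 1)*(r^3 + 5*r^2 + 3*r - 9) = (r - 5)*(r - 2)*(r - 1)*(r + 3)*(r^2 + 2*r - 3) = (r - 5)*(r - 2)*(r - 1)*(r + 3)^2*(r - 1)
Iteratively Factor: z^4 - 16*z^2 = (z)*(z^3 - 16*z) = z*(z - 4)*(z^2 + 4*z) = z^2*(z - 4)*(z + 4)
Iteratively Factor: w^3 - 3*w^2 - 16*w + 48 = (w - 3)*(w^2 - 16) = (w - 3)*(w + 4)*(w - 4)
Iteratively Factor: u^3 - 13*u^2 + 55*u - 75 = (u - 5)*(u^2 - 8*u + 15) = (u - 5)*(u - 3)*(u - 5)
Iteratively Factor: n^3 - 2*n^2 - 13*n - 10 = (n - 5)*(n^2 + 3*n + 2) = (n - 5)*(n + 1)*(n + 2)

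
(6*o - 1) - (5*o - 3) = o + 2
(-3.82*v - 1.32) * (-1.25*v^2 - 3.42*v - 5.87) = 4.775*v^3 + 14.7144*v^2 + 26.9378*v + 7.7484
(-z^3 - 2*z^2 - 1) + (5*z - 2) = -z^3 - 2*z^2 + 5*z - 3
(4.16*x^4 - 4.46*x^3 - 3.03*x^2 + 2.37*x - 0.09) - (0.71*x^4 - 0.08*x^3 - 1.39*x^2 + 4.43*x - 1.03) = 3.45*x^4 - 4.38*x^3 - 1.64*x^2 - 2.06*x + 0.94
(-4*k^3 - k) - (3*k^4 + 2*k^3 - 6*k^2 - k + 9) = -3*k^4 - 6*k^3 + 6*k^2 - 9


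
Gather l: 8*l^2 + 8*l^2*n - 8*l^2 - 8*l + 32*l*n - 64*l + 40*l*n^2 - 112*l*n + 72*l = 8*l^2*n + l*(40*n^2 - 80*n)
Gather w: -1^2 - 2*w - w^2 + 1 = -w^2 - 2*w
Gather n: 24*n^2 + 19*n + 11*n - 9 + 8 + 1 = 24*n^2 + 30*n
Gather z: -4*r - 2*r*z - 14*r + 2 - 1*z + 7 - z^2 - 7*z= -18*r - z^2 + z*(-2*r - 8) + 9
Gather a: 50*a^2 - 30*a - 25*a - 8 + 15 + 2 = 50*a^2 - 55*a + 9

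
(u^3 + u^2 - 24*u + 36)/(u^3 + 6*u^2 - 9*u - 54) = (u - 2)/(u + 3)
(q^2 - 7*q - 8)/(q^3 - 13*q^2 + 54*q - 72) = (q^2 - 7*q - 8)/(q^3 - 13*q^2 + 54*q - 72)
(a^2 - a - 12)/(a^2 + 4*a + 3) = (a - 4)/(a + 1)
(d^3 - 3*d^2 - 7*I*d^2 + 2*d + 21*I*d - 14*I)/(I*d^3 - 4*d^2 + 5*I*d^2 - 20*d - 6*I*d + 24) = (-I*d^2 + d*(-7 + 2*I) + 14)/(d^2 + d*(6 + 4*I) + 24*I)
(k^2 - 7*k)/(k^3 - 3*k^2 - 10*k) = (7 - k)/(-k^2 + 3*k + 10)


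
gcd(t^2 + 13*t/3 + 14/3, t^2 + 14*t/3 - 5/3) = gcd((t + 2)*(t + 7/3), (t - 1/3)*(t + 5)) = 1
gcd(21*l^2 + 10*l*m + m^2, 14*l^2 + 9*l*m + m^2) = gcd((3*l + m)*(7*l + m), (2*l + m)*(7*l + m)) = 7*l + m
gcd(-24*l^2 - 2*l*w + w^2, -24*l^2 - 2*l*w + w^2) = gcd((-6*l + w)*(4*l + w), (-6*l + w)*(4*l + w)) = -24*l^2 - 2*l*w + w^2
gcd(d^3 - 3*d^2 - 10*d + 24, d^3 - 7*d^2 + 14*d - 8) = d^2 - 6*d + 8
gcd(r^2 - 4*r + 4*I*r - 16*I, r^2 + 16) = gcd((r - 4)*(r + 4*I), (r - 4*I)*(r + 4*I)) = r + 4*I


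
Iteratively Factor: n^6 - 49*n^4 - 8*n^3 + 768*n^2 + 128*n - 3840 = (n + 4)*(n^5 - 4*n^4 - 33*n^3 + 124*n^2 + 272*n - 960) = (n - 3)*(n + 4)*(n^4 - n^3 - 36*n^2 + 16*n + 320) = (n - 4)*(n - 3)*(n + 4)*(n^3 + 3*n^2 - 24*n - 80) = (n - 4)*(n - 3)*(n + 4)^2*(n^2 - n - 20) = (n - 5)*(n - 4)*(n - 3)*(n + 4)^2*(n + 4)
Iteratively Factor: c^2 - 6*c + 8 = (c - 2)*(c - 4)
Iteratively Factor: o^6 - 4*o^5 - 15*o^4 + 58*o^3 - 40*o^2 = (o - 5)*(o^5 + o^4 - 10*o^3 + 8*o^2) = o*(o - 5)*(o^4 + o^3 - 10*o^2 + 8*o) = o*(o - 5)*(o - 2)*(o^3 + 3*o^2 - 4*o) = o*(o - 5)*(o - 2)*(o - 1)*(o^2 + 4*o) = o*(o - 5)*(o - 2)*(o - 1)*(o + 4)*(o)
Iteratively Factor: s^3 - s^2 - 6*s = (s)*(s^2 - s - 6) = s*(s + 2)*(s - 3)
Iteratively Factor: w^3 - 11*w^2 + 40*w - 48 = (w - 4)*(w^2 - 7*w + 12) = (w - 4)*(w - 3)*(w - 4)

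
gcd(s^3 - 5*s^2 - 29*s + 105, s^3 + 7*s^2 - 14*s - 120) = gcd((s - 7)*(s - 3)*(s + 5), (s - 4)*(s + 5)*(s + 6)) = s + 5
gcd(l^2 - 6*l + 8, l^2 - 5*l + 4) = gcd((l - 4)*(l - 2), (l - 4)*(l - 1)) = l - 4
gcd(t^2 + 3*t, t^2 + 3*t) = t^2 + 3*t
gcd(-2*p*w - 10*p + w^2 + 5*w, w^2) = 1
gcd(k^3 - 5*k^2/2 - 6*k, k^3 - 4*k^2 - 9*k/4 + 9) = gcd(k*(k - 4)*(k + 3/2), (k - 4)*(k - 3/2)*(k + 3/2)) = k^2 - 5*k/2 - 6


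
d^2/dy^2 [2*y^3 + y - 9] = 12*y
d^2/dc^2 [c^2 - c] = 2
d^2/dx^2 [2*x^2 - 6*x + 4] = 4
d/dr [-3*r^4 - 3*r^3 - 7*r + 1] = -12*r^3 - 9*r^2 - 7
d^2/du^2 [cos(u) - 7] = -cos(u)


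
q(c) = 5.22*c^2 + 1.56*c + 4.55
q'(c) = 10.44*c + 1.56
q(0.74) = 8.56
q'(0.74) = 9.29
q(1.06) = 12.07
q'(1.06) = 12.63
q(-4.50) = 103.24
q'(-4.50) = -45.42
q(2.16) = 32.27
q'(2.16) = 24.11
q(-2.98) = 46.26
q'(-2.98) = -29.55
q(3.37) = 69.09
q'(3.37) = 36.74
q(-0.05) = 4.49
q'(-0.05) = 1.04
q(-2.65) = 37.07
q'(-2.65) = -26.11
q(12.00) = 774.95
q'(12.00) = 126.84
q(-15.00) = 1155.65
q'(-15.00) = -155.04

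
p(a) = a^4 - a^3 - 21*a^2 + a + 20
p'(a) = 4*a^3 - 3*a^2 - 42*a + 1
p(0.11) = 19.85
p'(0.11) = -3.65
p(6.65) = 759.53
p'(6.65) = 765.35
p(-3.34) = -55.90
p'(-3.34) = -41.23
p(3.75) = -126.54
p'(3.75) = 12.25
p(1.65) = -32.60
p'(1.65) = -58.50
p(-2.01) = -42.41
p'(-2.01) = 40.82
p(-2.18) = -49.03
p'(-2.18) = 36.86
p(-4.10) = 14.39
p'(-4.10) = -152.91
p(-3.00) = -64.00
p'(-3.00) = -8.00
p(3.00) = -112.00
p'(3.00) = -44.00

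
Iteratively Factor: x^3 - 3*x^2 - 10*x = (x - 5)*(x^2 + 2*x) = (x - 5)*(x + 2)*(x)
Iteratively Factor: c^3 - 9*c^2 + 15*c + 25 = (c + 1)*(c^2 - 10*c + 25) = (c - 5)*(c + 1)*(c - 5)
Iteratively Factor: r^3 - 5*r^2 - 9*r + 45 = (r - 3)*(r^2 - 2*r - 15) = (r - 5)*(r - 3)*(r + 3)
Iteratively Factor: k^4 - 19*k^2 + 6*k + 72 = (k + 4)*(k^3 - 4*k^2 - 3*k + 18) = (k - 3)*(k + 4)*(k^2 - k - 6) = (k - 3)^2*(k + 4)*(k + 2)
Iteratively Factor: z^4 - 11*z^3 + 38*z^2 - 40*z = (z - 4)*(z^3 - 7*z^2 + 10*z) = (z - 5)*(z - 4)*(z^2 - 2*z) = z*(z - 5)*(z - 4)*(z - 2)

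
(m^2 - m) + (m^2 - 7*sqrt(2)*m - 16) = 2*m^2 - 7*sqrt(2)*m - m - 16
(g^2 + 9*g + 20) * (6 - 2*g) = -2*g^3 - 12*g^2 + 14*g + 120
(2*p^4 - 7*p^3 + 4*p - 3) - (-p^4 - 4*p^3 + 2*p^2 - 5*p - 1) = 3*p^4 - 3*p^3 - 2*p^2 + 9*p - 2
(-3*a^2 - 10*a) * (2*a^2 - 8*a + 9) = -6*a^4 + 4*a^3 + 53*a^2 - 90*a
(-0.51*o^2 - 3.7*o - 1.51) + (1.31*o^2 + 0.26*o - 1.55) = 0.8*o^2 - 3.44*o - 3.06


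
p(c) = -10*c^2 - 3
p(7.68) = -592.82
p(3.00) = -93.00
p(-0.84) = -10.06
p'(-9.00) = 180.00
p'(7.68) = -153.60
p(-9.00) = -813.00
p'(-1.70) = 34.00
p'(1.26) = -25.20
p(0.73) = -8.33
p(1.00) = -13.00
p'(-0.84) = 16.80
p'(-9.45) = 189.00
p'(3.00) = -60.00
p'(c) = -20*c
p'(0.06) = -1.20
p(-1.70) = -31.90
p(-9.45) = -896.02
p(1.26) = -18.88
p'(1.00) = -20.00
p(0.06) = -3.04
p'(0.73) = -14.60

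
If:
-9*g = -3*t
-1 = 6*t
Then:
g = -1/18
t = -1/6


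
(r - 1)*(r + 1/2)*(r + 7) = r^3 + 13*r^2/2 - 4*r - 7/2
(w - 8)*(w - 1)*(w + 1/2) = w^3 - 17*w^2/2 + 7*w/2 + 4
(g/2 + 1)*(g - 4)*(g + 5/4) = g^3/2 - 3*g^2/8 - 21*g/4 - 5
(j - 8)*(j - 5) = j^2 - 13*j + 40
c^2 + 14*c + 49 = (c + 7)^2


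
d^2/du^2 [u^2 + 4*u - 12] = 2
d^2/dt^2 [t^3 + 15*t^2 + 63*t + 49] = 6*t + 30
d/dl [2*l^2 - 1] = 4*l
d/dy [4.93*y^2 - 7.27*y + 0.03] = 9.86*y - 7.27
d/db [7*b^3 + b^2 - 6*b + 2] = 21*b^2 + 2*b - 6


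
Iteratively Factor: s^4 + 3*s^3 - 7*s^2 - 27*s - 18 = (s - 3)*(s^3 + 6*s^2 + 11*s + 6) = (s - 3)*(s + 2)*(s^2 + 4*s + 3) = (s - 3)*(s + 2)*(s + 3)*(s + 1)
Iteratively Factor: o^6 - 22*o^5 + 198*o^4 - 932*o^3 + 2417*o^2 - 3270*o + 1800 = (o - 4)*(o^5 - 18*o^4 + 126*o^3 - 428*o^2 + 705*o - 450) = (o - 5)*(o - 4)*(o^4 - 13*o^3 + 61*o^2 - 123*o + 90) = (o - 5)*(o - 4)*(o - 2)*(o^3 - 11*o^2 + 39*o - 45) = (o - 5)*(o - 4)*(o - 3)*(o - 2)*(o^2 - 8*o + 15) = (o - 5)*(o - 4)*(o - 3)^2*(o - 2)*(o - 5)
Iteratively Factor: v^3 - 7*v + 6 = (v + 3)*(v^2 - 3*v + 2) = (v - 2)*(v + 3)*(v - 1)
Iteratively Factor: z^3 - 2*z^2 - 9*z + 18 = (z - 3)*(z^2 + z - 6) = (z - 3)*(z - 2)*(z + 3)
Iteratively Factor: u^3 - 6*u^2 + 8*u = (u - 2)*(u^2 - 4*u) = (u - 4)*(u - 2)*(u)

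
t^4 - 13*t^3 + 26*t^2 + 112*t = t*(t - 8)*(t - 7)*(t + 2)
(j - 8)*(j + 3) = j^2 - 5*j - 24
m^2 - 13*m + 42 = (m - 7)*(m - 6)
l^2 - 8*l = l*(l - 8)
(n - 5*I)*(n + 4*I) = n^2 - I*n + 20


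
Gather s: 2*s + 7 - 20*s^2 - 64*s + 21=-20*s^2 - 62*s + 28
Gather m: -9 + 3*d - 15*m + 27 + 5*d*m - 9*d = -6*d + m*(5*d - 15) + 18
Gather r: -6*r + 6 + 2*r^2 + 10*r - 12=2*r^2 + 4*r - 6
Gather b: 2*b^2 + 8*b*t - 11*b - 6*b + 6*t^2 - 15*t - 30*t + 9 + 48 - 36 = 2*b^2 + b*(8*t - 17) + 6*t^2 - 45*t + 21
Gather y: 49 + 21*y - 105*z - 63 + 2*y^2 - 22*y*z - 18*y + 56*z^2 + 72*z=2*y^2 + y*(3 - 22*z) + 56*z^2 - 33*z - 14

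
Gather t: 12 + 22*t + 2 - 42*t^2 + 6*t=-42*t^2 + 28*t + 14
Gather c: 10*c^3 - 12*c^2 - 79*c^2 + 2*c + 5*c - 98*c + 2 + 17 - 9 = 10*c^3 - 91*c^2 - 91*c + 10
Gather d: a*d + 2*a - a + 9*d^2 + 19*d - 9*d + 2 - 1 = a + 9*d^2 + d*(a + 10) + 1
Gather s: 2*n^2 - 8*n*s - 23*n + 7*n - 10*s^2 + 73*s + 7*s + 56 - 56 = 2*n^2 - 16*n - 10*s^2 + s*(80 - 8*n)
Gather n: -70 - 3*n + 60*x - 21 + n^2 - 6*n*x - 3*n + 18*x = n^2 + n*(-6*x - 6) + 78*x - 91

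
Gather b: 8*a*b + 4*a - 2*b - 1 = 4*a + b*(8*a - 2) - 1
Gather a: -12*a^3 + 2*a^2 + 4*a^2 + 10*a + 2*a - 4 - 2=-12*a^3 + 6*a^2 + 12*a - 6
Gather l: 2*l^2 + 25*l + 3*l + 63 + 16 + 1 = 2*l^2 + 28*l + 80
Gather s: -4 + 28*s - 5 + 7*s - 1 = 35*s - 10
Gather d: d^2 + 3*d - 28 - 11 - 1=d^2 + 3*d - 40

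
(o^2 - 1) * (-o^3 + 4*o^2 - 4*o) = -o^5 + 4*o^4 - 3*o^3 - 4*o^2 + 4*o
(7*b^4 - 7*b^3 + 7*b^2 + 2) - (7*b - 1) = 7*b^4 - 7*b^3 + 7*b^2 - 7*b + 3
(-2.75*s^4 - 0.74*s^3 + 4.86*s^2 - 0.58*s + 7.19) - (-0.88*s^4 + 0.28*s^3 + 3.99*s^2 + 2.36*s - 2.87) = -1.87*s^4 - 1.02*s^3 + 0.87*s^2 - 2.94*s + 10.06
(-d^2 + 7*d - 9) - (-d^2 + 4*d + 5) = 3*d - 14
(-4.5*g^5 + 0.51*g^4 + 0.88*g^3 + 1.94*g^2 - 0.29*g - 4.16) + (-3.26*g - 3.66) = -4.5*g^5 + 0.51*g^4 + 0.88*g^3 + 1.94*g^2 - 3.55*g - 7.82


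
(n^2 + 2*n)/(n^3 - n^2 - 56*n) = (n + 2)/(n^2 - n - 56)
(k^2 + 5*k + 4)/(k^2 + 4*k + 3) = (k + 4)/(k + 3)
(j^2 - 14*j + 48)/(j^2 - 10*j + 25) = (j^2 - 14*j + 48)/(j^2 - 10*j + 25)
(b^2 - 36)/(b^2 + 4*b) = (b^2 - 36)/(b*(b + 4))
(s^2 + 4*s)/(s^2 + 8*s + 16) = s/(s + 4)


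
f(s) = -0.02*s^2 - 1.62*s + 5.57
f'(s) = -0.04*s - 1.62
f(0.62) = 4.56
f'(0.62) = -1.64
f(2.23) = 1.86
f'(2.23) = -1.71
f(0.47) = 4.80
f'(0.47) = -1.64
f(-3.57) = 11.10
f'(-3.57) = -1.48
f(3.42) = -0.20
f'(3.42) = -1.76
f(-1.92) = 8.61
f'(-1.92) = -1.54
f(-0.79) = 6.84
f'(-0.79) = -1.59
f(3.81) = -0.89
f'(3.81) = -1.77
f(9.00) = -10.63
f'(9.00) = -1.98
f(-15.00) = 25.37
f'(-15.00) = -1.02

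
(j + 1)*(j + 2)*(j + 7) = j^3 + 10*j^2 + 23*j + 14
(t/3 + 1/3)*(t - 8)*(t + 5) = t^3/3 - 2*t^2/3 - 43*t/3 - 40/3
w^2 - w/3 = w*(w - 1/3)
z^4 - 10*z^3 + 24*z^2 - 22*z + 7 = (z - 7)*(z - 1)^3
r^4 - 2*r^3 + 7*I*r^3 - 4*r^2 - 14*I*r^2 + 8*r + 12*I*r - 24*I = (r - 2)*(r - I)*(r + 2*I)*(r + 6*I)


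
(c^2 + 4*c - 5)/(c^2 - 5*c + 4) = (c + 5)/(c - 4)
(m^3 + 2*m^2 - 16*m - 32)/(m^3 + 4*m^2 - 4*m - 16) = (m - 4)/(m - 2)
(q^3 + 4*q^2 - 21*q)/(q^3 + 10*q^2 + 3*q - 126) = q/(q + 6)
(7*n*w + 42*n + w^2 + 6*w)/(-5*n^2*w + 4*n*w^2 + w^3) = (7*n*w + 42*n + w^2 + 6*w)/(w*(-5*n^2 + 4*n*w + w^2))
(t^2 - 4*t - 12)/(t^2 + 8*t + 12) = (t - 6)/(t + 6)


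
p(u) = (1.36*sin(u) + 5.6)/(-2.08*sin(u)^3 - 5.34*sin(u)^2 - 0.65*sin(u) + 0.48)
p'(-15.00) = 22.66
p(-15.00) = -6.02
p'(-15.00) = 22.66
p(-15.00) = -6.02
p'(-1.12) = -2.79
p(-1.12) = -2.51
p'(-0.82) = -11.03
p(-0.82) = -4.24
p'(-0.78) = -13.95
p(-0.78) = -4.74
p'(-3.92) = -4.44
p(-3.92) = -1.97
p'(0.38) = 83.49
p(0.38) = -10.14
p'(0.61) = 10.57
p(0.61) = -3.13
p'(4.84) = -0.55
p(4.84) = -2.03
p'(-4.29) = -1.07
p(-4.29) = -1.12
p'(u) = (1.36*sin(u) + 5.6)*(6.24*sin(u)^2*cos(u) + 10.68*sin(u)*cos(u) + 0.65*cos(u))/(-2.08*sin(u)^3 - 5.34*sin(u)^2 - 0.65*sin(u) + 0.48)^2 + 1.36*cos(u)/(-2.08*sin(u)^3 - 5.34*sin(u)^2 - 0.65*sin(u) + 0.48)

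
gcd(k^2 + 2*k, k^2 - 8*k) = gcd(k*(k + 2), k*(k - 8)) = k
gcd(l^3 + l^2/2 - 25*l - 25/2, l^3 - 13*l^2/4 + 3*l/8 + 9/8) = l + 1/2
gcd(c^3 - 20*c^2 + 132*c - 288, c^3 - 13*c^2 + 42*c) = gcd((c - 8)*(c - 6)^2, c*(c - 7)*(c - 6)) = c - 6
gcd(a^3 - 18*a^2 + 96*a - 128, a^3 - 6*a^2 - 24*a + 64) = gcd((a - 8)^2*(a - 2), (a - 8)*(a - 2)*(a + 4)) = a^2 - 10*a + 16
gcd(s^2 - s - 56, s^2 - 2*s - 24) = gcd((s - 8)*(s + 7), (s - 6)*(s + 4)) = 1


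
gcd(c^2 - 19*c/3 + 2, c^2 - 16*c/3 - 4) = c - 6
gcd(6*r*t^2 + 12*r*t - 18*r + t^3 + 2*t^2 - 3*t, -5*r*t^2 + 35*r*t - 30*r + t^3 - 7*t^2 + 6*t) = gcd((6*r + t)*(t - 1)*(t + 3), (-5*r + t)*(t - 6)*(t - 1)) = t - 1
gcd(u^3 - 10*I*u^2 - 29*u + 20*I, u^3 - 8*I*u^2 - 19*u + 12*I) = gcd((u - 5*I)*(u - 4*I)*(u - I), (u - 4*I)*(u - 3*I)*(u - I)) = u^2 - 5*I*u - 4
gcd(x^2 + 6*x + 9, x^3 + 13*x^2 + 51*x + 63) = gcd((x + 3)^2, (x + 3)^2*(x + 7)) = x^2 + 6*x + 9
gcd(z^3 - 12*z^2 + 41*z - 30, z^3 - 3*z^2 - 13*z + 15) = z^2 - 6*z + 5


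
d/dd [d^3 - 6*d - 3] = 3*d^2 - 6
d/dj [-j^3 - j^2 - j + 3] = -3*j^2 - 2*j - 1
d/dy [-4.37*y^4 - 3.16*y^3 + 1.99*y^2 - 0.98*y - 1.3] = -17.48*y^3 - 9.48*y^2 + 3.98*y - 0.98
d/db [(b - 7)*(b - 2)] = 2*b - 9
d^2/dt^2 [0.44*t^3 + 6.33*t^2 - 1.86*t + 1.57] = 2.64*t + 12.66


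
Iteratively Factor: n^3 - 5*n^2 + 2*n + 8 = (n - 2)*(n^2 - 3*n - 4) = (n - 4)*(n - 2)*(n + 1)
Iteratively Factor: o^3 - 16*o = (o - 4)*(o^2 + 4*o) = (o - 4)*(o + 4)*(o)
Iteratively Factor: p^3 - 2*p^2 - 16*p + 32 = (p + 4)*(p^2 - 6*p + 8) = (p - 2)*(p + 4)*(p - 4)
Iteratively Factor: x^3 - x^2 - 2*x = (x - 2)*(x^2 + x) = x*(x - 2)*(x + 1)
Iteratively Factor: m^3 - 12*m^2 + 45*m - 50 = (m - 5)*(m^2 - 7*m + 10) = (m - 5)^2*(m - 2)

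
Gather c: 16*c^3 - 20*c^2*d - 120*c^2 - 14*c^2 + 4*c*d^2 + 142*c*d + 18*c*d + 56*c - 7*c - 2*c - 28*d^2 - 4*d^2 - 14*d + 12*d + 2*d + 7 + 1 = 16*c^3 + c^2*(-20*d - 134) + c*(4*d^2 + 160*d + 47) - 32*d^2 + 8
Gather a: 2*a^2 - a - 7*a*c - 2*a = 2*a^2 + a*(-7*c - 3)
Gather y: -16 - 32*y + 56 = 40 - 32*y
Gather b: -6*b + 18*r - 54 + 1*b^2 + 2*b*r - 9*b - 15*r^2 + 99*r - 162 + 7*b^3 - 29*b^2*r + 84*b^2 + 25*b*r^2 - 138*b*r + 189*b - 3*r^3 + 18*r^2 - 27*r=7*b^3 + b^2*(85 - 29*r) + b*(25*r^2 - 136*r + 174) - 3*r^3 + 3*r^2 + 90*r - 216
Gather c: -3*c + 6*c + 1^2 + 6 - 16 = 3*c - 9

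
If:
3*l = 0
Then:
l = 0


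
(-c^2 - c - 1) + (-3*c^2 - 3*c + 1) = -4*c^2 - 4*c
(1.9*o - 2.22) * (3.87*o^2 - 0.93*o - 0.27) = 7.353*o^3 - 10.3584*o^2 + 1.5516*o + 0.5994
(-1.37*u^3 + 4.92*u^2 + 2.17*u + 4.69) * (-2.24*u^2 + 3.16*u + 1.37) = 3.0688*u^5 - 15.35*u^4 + 8.8095*u^3 + 3.092*u^2 + 17.7933*u + 6.4253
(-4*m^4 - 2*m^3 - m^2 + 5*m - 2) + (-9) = -4*m^4 - 2*m^3 - m^2 + 5*m - 11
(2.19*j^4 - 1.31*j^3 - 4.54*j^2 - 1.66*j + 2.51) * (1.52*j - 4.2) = 3.3288*j^5 - 11.1892*j^4 - 1.3988*j^3 + 16.5448*j^2 + 10.7872*j - 10.542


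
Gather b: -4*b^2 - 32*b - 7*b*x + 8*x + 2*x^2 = -4*b^2 + b*(-7*x - 32) + 2*x^2 + 8*x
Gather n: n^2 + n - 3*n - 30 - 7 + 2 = n^2 - 2*n - 35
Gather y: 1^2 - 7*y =1 - 7*y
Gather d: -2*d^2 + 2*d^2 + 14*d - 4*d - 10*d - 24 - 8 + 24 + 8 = 0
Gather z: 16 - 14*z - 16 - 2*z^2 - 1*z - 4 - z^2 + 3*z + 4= -3*z^2 - 12*z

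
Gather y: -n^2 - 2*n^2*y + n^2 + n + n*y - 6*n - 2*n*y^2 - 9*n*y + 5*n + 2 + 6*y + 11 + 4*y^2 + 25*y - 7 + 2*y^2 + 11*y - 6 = y^2*(6 - 2*n) + y*(-2*n^2 - 8*n + 42)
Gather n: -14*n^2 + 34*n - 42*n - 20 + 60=-14*n^2 - 8*n + 40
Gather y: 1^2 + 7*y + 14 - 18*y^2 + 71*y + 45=-18*y^2 + 78*y + 60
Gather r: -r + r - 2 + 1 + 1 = 0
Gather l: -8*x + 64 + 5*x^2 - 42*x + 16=5*x^2 - 50*x + 80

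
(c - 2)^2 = c^2 - 4*c + 4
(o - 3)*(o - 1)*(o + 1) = o^3 - 3*o^2 - o + 3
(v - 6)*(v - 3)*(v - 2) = v^3 - 11*v^2 + 36*v - 36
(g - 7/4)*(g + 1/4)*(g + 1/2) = g^3 - g^2 - 19*g/16 - 7/32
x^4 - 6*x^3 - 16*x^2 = x^2*(x - 8)*(x + 2)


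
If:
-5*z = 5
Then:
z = -1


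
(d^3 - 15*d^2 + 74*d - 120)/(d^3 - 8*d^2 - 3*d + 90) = (d - 4)/(d + 3)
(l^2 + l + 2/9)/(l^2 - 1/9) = (3*l + 2)/(3*l - 1)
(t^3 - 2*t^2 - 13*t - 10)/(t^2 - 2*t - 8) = (t^2 - 4*t - 5)/(t - 4)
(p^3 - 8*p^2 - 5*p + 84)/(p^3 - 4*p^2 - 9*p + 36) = (p - 7)/(p - 3)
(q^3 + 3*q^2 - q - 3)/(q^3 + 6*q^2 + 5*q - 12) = (q + 1)/(q + 4)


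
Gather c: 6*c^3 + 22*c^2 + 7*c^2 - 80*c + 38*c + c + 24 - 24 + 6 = 6*c^3 + 29*c^2 - 41*c + 6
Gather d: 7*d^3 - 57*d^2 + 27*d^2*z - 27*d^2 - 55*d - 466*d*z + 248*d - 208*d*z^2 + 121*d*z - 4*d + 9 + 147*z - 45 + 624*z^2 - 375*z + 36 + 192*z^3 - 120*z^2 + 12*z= 7*d^3 + d^2*(27*z - 84) + d*(-208*z^2 - 345*z + 189) + 192*z^3 + 504*z^2 - 216*z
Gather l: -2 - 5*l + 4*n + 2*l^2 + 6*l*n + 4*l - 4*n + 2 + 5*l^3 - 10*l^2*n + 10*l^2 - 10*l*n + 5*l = 5*l^3 + l^2*(12 - 10*n) + l*(4 - 4*n)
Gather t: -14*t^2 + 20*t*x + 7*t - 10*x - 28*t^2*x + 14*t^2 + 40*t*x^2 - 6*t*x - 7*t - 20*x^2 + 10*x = -28*t^2*x + t*(40*x^2 + 14*x) - 20*x^2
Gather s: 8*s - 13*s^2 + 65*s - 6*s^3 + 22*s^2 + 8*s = -6*s^3 + 9*s^2 + 81*s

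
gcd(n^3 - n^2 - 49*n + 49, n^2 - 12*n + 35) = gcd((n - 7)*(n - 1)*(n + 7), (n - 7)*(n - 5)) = n - 7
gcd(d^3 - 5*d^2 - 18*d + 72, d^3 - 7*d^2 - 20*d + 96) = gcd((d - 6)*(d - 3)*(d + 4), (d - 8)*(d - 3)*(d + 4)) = d^2 + d - 12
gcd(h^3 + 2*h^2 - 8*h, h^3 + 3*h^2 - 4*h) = h^2 + 4*h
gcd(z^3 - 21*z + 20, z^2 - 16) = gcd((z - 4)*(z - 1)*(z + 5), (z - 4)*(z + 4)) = z - 4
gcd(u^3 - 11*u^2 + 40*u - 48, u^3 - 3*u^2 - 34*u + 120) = u - 4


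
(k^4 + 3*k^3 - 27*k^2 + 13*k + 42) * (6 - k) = -k^5 + 3*k^4 + 45*k^3 - 175*k^2 + 36*k + 252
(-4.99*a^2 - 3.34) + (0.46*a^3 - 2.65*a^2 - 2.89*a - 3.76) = 0.46*a^3 - 7.64*a^2 - 2.89*a - 7.1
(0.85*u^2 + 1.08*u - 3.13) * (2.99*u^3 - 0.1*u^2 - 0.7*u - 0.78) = 2.5415*u^5 + 3.1442*u^4 - 10.0617*u^3 - 1.106*u^2 + 1.3486*u + 2.4414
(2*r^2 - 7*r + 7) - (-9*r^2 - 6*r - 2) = 11*r^2 - r + 9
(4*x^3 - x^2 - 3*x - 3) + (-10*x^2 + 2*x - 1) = 4*x^3 - 11*x^2 - x - 4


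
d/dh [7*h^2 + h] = 14*h + 1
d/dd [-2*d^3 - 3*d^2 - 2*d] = -6*d^2 - 6*d - 2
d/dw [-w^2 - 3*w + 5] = -2*w - 3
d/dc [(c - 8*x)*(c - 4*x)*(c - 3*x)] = 3*c^2 - 30*c*x + 68*x^2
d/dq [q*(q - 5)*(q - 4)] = 3*q^2 - 18*q + 20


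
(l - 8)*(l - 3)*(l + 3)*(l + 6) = l^4 - 2*l^3 - 57*l^2 + 18*l + 432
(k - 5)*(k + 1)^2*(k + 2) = k^4 - k^3 - 15*k^2 - 23*k - 10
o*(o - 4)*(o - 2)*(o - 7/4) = o^4 - 31*o^3/4 + 37*o^2/2 - 14*o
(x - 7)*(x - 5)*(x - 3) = x^3 - 15*x^2 + 71*x - 105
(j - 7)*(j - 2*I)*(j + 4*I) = j^3 - 7*j^2 + 2*I*j^2 + 8*j - 14*I*j - 56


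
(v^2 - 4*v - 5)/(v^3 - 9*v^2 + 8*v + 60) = (v + 1)/(v^2 - 4*v - 12)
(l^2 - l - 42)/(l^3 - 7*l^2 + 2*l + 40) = (l^2 - l - 42)/(l^3 - 7*l^2 + 2*l + 40)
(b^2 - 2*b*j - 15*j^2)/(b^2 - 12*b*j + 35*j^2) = (b + 3*j)/(b - 7*j)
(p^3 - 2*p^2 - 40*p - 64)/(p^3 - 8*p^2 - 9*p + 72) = (p^2 + 6*p + 8)/(p^2 - 9)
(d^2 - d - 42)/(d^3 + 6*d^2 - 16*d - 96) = (d - 7)/(d^2 - 16)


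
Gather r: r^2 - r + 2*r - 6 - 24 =r^2 + r - 30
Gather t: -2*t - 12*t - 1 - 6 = -14*t - 7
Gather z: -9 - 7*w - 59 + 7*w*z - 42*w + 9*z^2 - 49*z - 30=-49*w + 9*z^2 + z*(7*w - 49) - 98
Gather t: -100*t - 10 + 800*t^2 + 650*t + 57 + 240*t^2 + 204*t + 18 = 1040*t^2 + 754*t + 65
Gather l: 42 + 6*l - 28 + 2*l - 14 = 8*l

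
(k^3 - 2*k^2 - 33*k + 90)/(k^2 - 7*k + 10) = (k^2 + 3*k - 18)/(k - 2)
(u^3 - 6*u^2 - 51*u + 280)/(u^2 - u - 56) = u - 5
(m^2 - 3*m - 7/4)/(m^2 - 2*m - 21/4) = (2*m + 1)/(2*m + 3)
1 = 1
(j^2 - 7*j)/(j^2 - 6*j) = (j - 7)/(j - 6)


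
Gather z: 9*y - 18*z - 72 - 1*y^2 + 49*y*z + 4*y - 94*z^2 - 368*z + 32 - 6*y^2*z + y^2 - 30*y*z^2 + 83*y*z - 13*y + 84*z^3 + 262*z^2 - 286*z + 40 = 84*z^3 + z^2*(168 - 30*y) + z*(-6*y^2 + 132*y - 672)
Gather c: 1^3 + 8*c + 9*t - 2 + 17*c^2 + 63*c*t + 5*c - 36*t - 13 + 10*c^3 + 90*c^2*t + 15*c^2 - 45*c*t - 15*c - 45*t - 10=10*c^3 + c^2*(90*t + 32) + c*(18*t - 2) - 72*t - 24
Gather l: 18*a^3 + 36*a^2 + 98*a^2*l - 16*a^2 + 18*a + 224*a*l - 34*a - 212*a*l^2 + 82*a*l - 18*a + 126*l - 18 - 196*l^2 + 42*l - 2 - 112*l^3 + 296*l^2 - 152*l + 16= 18*a^3 + 20*a^2 - 34*a - 112*l^3 + l^2*(100 - 212*a) + l*(98*a^2 + 306*a + 16) - 4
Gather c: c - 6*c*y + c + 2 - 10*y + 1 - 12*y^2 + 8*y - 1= c*(2 - 6*y) - 12*y^2 - 2*y + 2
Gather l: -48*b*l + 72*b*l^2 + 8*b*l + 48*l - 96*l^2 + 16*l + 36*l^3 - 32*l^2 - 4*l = 36*l^3 + l^2*(72*b - 128) + l*(60 - 40*b)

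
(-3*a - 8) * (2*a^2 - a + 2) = -6*a^3 - 13*a^2 + 2*a - 16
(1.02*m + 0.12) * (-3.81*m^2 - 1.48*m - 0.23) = -3.8862*m^3 - 1.9668*m^2 - 0.4122*m - 0.0276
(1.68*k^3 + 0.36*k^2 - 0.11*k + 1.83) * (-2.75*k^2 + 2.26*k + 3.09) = -4.62*k^5 + 2.8068*k^4 + 6.3073*k^3 - 4.1687*k^2 + 3.7959*k + 5.6547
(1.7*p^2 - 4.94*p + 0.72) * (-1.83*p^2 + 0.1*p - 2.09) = -3.111*p^4 + 9.2102*p^3 - 5.3646*p^2 + 10.3966*p - 1.5048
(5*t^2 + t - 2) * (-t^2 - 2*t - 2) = -5*t^4 - 11*t^3 - 10*t^2 + 2*t + 4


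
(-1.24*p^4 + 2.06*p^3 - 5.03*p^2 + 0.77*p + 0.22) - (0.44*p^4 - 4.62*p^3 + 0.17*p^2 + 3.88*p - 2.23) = -1.68*p^4 + 6.68*p^3 - 5.2*p^2 - 3.11*p + 2.45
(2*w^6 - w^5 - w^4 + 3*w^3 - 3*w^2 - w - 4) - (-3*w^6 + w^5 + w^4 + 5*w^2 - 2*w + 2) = 5*w^6 - 2*w^5 - 2*w^4 + 3*w^3 - 8*w^2 + w - 6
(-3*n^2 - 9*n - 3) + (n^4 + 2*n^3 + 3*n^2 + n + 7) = n^4 + 2*n^3 - 8*n + 4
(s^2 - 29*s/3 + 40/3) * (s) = s^3 - 29*s^2/3 + 40*s/3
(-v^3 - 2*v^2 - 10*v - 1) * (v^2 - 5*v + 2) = -v^5 + 3*v^4 - 2*v^3 + 45*v^2 - 15*v - 2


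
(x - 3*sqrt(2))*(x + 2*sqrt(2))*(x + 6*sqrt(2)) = x^3 + 5*sqrt(2)*x^2 - 24*x - 72*sqrt(2)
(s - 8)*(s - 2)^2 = s^3 - 12*s^2 + 36*s - 32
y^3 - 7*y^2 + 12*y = y*(y - 4)*(y - 3)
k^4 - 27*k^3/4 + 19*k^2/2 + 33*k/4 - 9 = (k - 4)*(k - 3)*(k - 3/4)*(k + 1)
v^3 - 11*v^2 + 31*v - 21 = (v - 7)*(v - 3)*(v - 1)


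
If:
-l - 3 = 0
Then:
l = -3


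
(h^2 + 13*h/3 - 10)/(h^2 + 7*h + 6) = (h - 5/3)/(h + 1)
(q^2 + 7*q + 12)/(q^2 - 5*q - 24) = (q + 4)/(q - 8)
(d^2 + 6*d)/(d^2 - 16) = d*(d + 6)/(d^2 - 16)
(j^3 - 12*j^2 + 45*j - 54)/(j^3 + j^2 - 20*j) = (j^3 - 12*j^2 + 45*j - 54)/(j*(j^2 + j - 20))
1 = 1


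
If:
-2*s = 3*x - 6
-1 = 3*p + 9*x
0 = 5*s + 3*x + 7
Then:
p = -15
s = -13/3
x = 44/9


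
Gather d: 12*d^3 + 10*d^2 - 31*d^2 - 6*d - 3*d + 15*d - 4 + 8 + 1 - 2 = 12*d^3 - 21*d^2 + 6*d + 3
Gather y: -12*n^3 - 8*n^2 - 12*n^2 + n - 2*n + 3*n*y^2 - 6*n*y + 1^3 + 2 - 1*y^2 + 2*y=-12*n^3 - 20*n^2 - n + y^2*(3*n - 1) + y*(2 - 6*n) + 3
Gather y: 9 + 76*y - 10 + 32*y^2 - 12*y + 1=32*y^2 + 64*y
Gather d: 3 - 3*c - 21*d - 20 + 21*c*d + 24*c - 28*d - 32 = 21*c + d*(21*c - 49) - 49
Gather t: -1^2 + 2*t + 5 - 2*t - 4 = 0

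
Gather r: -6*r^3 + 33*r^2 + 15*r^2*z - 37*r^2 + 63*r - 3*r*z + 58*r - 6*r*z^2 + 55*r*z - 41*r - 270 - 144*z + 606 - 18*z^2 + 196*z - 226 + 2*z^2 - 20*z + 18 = -6*r^3 + r^2*(15*z - 4) + r*(-6*z^2 + 52*z + 80) - 16*z^2 + 32*z + 128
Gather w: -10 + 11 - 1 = 0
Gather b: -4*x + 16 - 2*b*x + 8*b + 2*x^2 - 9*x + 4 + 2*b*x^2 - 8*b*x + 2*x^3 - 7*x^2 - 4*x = b*(2*x^2 - 10*x + 8) + 2*x^3 - 5*x^2 - 17*x + 20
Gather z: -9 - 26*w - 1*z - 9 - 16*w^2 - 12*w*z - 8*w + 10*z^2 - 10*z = -16*w^2 - 34*w + 10*z^2 + z*(-12*w - 11) - 18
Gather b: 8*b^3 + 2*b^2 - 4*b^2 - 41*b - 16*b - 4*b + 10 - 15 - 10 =8*b^3 - 2*b^2 - 61*b - 15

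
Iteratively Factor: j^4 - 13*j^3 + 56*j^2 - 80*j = (j - 5)*(j^3 - 8*j^2 + 16*j) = (j - 5)*(j - 4)*(j^2 - 4*j) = j*(j - 5)*(j - 4)*(j - 4)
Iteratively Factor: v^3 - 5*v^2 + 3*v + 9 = (v - 3)*(v^2 - 2*v - 3) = (v - 3)*(v + 1)*(v - 3)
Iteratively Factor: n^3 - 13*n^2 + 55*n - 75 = (n - 5)*(n^2 - 8*n + 15) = (n - 5)^2*(n - 3)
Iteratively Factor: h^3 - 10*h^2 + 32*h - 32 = (h - 4)*(h^2 - 6*h + 8) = (h - 4)*(h - 2)*(h - 4)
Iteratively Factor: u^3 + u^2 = (u + 1)*(u^2) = u*(u + 1)*(u)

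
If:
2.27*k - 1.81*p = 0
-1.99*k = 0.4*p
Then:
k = 0.00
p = 0.00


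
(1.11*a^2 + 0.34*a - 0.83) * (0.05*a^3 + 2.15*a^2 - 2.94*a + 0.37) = 0.0555*a^5 + 2.4035*a^4 - 2.5739*a^3 - 2.3734*a^2 + 2.566*a - 0.3071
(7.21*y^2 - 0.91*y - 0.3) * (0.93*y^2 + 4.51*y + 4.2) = 6.7053*y^4 + 31.6708*y^3 + 25.8989*y^2 - 5.175*y - 1.26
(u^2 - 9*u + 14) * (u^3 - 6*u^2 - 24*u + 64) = u^5 - 15*u^4 + 44*u^3 + 196*u^2 - 912*u + 896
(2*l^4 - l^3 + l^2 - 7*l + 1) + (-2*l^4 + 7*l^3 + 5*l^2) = 6*l^3 + 6*l^2 - 7*l + 1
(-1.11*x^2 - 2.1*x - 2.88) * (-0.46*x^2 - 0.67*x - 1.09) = 0.5106*x^4 + 1.7097*x^3 + 3.9417*x^2 + 4.2186*x + 3.1392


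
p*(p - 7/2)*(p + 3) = p^3 - p^2/2 - 21*p/2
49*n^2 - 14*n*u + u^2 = (-7*n + u)^2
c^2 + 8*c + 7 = (c + 1)*(c + 7)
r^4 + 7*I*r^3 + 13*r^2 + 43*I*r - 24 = (r - 3*I)*(r + I)^2*(r + 8*I)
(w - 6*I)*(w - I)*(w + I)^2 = w^4 - 5*I*w^3 + 7*w^2 - 5*I*w + 6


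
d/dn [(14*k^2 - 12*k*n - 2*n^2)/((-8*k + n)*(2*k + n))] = 12*k*(23*k^2 + 3*k*n + 2*n^2)/(256*k^4 + 192*k^3*n + 4*k^2*n^2 - 12*k*n^3 + n^4)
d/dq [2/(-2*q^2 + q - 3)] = 2*(4*q - 1)/(2*q^2 - q + 3)^2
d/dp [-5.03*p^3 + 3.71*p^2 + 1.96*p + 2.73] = -15.09*p^2 + 7.42*p + 1.96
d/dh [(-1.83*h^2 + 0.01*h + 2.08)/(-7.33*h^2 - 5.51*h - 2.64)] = (10.1566*h^2 + 40.1552*h + 11.4344)/(53.7289*h^4 + 80.7766*h^3 + 69.0625*h^2 + 29.0928*h + 6.9696)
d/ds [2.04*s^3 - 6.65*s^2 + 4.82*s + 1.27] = 6.12*s^2 - 13.3*s + 4.82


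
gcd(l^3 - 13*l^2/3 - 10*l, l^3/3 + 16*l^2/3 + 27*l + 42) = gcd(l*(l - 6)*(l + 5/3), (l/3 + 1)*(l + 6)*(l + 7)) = 1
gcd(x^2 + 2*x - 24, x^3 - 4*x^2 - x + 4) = x - 4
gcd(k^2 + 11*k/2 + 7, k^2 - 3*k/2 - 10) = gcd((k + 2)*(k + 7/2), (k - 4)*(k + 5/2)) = 1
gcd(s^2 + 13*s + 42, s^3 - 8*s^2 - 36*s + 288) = s + 6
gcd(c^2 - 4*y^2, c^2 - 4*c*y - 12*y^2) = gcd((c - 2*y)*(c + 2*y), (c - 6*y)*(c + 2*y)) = c + 2*y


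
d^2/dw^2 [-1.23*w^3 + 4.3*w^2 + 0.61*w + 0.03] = 8.6 - 7.38*w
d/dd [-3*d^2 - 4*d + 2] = -6*d - 4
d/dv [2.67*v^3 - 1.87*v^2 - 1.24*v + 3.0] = 8.01*v^2 - 3.74*v - 1.24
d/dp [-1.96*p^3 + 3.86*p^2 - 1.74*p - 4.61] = -5.88*p^2 + 7.72*p - 1.74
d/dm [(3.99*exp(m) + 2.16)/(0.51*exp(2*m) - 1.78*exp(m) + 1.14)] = (-2.0349*exp(2*m) - 2.2032*exp(m) + 8.3934)*exp(m)/(0.2601*exp(4*m) - 1.8156*exp(3*m) + 4.3312*exp(2*m) - 4.0584*exp(m) + 1.2996)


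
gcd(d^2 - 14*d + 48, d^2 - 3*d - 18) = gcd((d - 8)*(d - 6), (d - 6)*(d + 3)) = d - 6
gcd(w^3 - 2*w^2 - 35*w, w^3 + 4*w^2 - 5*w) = w^2 + 5*w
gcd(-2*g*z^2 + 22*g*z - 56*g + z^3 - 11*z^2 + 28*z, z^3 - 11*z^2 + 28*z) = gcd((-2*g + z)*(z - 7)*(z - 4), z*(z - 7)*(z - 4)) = z^2 - 11*z + 28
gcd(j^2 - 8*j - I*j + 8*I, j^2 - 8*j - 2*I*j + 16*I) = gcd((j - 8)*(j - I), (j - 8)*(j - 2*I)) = j - 8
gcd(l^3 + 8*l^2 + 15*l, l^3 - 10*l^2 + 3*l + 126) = l + 3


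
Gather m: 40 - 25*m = 40 - 25*m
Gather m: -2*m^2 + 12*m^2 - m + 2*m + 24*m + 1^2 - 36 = 10*m^2 + 25*m - 35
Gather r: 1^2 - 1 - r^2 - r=-r^2 - r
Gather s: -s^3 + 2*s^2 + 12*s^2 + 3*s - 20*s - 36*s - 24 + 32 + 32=-s^3 + 14*s^2 - 53*s + 40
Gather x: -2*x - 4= -2*x - 4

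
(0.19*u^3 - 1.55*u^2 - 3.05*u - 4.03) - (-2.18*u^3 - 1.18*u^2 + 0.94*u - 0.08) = 2.37*u^3 - 0.37*u^2 - 3.99*u - 3.95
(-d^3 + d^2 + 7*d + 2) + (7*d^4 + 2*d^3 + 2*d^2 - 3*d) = 7*d^4 + d^3 + 3*d^2 + 4*d + 2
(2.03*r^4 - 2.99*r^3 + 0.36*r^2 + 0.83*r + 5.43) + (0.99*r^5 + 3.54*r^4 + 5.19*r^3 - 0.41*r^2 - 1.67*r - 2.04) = 0.99*r^5 + 5.57*r^4 + 2.2*r^3 - 0.05*r^2 - 0.84*r + 3.39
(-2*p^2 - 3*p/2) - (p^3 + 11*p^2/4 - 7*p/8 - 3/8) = -p^3 - 19*p^2/4 - 5*p/8 + 3/8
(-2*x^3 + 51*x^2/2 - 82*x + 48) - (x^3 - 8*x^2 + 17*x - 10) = -3*x^3 + 67*x^2/2 - 99*x + 58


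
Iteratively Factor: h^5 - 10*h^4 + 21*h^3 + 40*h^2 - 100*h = (h - 5)*(h^4 - 5*h^3 - 4*h^2 + 20*h) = h*(h - 5)*(h^3 - 5*h^2 - 4*h + 20) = h*(h - 5)*(h - 2)*(h^2 - 3*h - 10) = h*(h - 5)*(h - 2)*(h + 2)*(h - 5)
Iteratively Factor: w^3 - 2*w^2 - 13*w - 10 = (w - 5)*(w^2 + 3*w + 2) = (w - 5)*(w + 1)*(w + 2)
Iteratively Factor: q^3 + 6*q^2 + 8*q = (q)*(q^2 + 6*q + 8) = q*(q + 2)*(q + 4)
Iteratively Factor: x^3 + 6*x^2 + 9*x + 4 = (x + 4)*(x^2 + 2*x + 1) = (x + 1)*(x + 4)*(x + 1)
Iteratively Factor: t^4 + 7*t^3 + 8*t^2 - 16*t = (t + 4)*(t^3 + 3*t^2 - 4*t) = (t - 1)*(t + 4)*(t^2 + 4*t) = (t - 1)*(t + 4)^2*(t)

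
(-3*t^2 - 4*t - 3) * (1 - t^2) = 3*t^4 + 4*t^3 - 4*t - 3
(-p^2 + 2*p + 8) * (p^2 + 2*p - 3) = -p^4 + 15*p^2 + 10*p - 24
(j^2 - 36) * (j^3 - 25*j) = j^5 - 61*j^3 + 900*j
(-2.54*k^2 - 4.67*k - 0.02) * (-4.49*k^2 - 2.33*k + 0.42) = 11.4046*k^4 + 26.8865*k^3 + 9.9041*k^2 - 1.9148*k - 0.0084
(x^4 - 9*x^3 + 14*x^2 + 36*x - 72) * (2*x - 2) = 2*x^5 - 20*x^4 + 46*x^3 + 44*x^2 - 216*x + 144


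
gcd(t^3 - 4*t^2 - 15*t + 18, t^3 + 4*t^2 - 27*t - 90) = t + 3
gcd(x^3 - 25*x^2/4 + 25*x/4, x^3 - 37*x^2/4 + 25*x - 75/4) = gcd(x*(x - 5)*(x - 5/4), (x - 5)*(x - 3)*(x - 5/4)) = x^2 - 25*x/4 + 25/4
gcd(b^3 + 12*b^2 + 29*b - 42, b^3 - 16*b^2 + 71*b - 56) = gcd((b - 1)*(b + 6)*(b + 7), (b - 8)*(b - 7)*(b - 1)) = b - 1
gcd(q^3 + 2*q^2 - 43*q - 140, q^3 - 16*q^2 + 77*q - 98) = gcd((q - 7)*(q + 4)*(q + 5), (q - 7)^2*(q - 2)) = q - 7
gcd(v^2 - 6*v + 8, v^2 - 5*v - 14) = 1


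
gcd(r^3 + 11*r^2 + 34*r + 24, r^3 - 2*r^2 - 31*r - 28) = r^2 + 5*r + 4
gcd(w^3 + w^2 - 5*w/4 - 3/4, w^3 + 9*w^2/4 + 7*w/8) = w + 1/2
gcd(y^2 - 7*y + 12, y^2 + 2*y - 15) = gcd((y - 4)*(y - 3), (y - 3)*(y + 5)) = y - 3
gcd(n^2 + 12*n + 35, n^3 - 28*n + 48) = 1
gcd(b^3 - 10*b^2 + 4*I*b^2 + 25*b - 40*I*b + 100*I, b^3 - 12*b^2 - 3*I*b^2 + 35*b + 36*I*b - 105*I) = b - 5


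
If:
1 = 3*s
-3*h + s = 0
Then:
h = 1/9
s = 1/3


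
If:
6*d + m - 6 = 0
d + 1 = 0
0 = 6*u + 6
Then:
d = -1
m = 12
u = -1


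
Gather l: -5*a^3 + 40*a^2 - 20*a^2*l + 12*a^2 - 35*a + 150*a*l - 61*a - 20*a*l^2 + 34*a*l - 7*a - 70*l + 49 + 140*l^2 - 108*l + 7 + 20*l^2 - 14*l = -5*a^3 + 52*a^2 - 103*a + l^2*(160 - 20*a) + l*(-20*a^2 + 184*a - 192) + 56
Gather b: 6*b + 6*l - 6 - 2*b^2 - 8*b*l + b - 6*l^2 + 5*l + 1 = -2*b^2 + b*(7 - 8*l) - 6*l^2 + 11*l - 5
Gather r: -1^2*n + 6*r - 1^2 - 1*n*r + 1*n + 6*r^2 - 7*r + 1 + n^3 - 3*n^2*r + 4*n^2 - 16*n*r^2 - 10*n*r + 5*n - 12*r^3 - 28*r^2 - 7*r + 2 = n^3 + 4*n^2 + 5*n - 12*r^3 + r^2*(-16*n - 22) + r*(-3*n^2 - 11*n - 8) + 2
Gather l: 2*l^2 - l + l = 2*l^2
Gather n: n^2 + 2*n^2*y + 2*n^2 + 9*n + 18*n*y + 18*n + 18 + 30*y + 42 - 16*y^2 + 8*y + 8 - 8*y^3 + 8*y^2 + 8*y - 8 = n^2*(2*y + 3) + n*(18*y + 27) - 8*y^3 - 8*y^2 + 46*y + 60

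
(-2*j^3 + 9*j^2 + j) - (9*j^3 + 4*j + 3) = -11*j^3 + 9*j^2 - 3*j - 3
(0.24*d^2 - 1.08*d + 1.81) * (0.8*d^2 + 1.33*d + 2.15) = 0.192*d^4 - 0.5448*d^3 + 0.5276*d^2 + 0.0853000000000002*d + 3.8915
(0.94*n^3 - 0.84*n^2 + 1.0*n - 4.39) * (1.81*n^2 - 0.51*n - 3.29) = 1.7014*n^5 - 1.9998*n^4 - 0.8542*n^3 - 5.6923*n^2 - 1.0511*n + 14.4431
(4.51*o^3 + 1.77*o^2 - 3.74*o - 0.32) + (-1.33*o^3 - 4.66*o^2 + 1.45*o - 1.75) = 3.18*o^3 - 2.89*o^2 - 2.29*o - 2.07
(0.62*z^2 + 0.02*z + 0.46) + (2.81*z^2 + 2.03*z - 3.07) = 3.43*z^2 + 2.05*z - 2.61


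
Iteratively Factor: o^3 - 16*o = (o - 4)*(o^2 + 4*o) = (o - 4)*(o + 4)*(o)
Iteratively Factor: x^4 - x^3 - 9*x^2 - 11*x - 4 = (x + 1)*(x^3 - 2*x^2 - 7*x - 4) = (x - 4)*(x + 1)*(x^2 + 2*x + 1) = (x - 4)*(x + 1)^2*(x + 1)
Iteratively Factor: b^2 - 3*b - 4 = (b - 4)*(b + 1)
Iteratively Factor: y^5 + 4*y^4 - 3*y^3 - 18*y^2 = (y)*(y^4 + 4*y^3 - 3*y^2 - 18*y) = y^2*(y^3 + 4*y^2 - 3*y - 18) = y^2*(y - 2)*(y^2 + 6*y + 9) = y^2*(y - 2)*(y + 3)*(y + 3)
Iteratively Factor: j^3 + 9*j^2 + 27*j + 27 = (j + 3)*(j^2 + 6*j + 9) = (j + 3)^2*(j + 3)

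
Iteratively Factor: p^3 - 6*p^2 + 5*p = (p - 5)*(p^2 - p) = p*(p - 5)*(p - 1)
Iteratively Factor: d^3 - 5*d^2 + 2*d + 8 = (d - 4)*(d^2 - d - 2) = (d - 4)*(d + 1)*(d - 2)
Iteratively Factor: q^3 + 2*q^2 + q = (q + 1)*(q^2 + q) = (q + 1)^2*(q)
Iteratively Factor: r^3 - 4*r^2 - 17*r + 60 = (r - 3)*(r^2 - r - 20) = (r - 5)*(r - 3)*(r + 4)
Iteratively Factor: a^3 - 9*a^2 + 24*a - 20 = (a - 2)*(a^2 - 7*a + 10) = (a - 5)*(a - 2)*(a - 2)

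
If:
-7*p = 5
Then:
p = -5/7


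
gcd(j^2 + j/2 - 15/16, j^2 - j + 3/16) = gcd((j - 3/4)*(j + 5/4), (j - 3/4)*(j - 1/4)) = j - 3/4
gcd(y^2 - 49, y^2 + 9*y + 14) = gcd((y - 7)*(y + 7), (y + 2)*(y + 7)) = y + 7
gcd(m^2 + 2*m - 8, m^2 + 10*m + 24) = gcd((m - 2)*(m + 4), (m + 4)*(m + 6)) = m + 4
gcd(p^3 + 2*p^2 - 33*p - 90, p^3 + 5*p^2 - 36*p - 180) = p^2 - p - 30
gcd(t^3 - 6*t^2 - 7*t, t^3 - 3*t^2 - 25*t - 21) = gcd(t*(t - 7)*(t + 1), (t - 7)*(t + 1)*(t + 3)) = t^2 - 6*t - 7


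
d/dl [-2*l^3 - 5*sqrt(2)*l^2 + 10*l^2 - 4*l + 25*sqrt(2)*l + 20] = -6*l^2 - 10*sqrt(2)*l + 20*l - 4 + 25*sqrt(2)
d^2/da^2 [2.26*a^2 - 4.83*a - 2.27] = 4.52000000000000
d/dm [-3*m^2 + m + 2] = 1 - 6*m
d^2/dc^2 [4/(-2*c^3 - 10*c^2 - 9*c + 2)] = 8*(2*(3*c + 5)*(2*c^3 + 10*c^2 + 9*c - 2) - (6*c^2 + 20*c + 9)^2)/(2*c^3 + 10*c^2 + 9*c - 2)^3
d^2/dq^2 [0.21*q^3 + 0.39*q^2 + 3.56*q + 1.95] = 1.26*q + 0.78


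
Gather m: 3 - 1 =2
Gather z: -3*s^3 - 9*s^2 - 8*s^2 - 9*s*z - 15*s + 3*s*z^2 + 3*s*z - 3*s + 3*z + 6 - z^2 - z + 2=-3*s^3 - 17*s^2 - 18*s + z^2*(3*s - 1) + z*(2 - 6*s) + 8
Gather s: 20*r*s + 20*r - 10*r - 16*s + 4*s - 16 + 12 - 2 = 10*r + s*(20*r - 12) - 6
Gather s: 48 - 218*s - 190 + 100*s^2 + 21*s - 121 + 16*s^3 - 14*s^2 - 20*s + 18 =16*s^3 + 86*s^2 - 217*s - 245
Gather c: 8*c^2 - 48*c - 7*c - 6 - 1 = 8*c^2 - 55*c - 7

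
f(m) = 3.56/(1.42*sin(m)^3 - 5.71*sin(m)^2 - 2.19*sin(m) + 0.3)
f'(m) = 3.56*(-4.26*sin(m)^2*cos(m) + 11.42*sin(m)*cos(m) + 2.19*cos(m))/(1.42*sin(m)^3 - 5.71*sin(m)^2 - 2.19*sin(m) + 0.3)^2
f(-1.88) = -0.89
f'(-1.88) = 0.84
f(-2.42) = -3.08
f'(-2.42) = 14.47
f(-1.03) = -1.22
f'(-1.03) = -2.32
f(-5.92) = -3.14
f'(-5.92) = 14.75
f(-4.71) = -0.58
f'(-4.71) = -0.00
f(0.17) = -15.68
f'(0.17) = 272.21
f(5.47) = -2.14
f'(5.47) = -7.35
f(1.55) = -0.58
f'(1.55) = 0.02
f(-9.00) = 26.70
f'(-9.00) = 590.98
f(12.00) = -9.17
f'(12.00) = -102.92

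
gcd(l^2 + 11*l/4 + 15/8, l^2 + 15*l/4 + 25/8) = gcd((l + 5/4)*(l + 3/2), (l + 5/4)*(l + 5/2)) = l + 5/4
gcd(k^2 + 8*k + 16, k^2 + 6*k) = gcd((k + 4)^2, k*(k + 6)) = 1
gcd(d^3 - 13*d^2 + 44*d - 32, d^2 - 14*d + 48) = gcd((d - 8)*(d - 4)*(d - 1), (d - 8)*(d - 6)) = d - 8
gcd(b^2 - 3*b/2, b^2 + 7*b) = b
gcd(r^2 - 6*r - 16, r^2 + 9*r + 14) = r + 2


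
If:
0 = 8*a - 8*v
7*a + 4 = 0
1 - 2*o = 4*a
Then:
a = -4/7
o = 23/14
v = -4/7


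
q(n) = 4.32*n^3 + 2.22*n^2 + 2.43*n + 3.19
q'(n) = 12.96*n^2 + 4.44*n + 2.43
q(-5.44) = -639.80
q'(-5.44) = 361.81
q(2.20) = 65.28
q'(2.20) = 74.92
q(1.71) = 35.44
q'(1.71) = 47.92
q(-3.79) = -209.31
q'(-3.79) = 171.76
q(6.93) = 1564.40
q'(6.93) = 655.60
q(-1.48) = -9.55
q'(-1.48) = 24.25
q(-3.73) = -199.17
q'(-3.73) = 166.18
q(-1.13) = -2.95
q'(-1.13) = 13.96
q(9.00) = 3354.16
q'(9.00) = 1092.15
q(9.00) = 3354.16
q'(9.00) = 1092.15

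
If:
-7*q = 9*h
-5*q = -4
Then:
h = -28/45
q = 4/5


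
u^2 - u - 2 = (u - 2)*(u + 1)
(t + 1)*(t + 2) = t^2 + 3*t + 2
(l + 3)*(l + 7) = l^2 + 10*l + 21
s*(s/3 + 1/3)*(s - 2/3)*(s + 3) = s^4/3 + 10*s^3/9 + s^2/9 - 2*s/3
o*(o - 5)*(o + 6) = o^3 + o^2 - 30*o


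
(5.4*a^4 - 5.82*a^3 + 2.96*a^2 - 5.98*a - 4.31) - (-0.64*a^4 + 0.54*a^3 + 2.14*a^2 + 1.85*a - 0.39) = 6.04*a^4 - 6.36*a^3 + 0.82*a^2 - 7.83*a - 3.92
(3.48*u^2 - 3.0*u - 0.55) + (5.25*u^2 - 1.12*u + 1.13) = 8.73*u^2 - 4.12*u + 0.58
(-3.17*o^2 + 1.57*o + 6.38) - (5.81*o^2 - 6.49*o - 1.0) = -8.98*o^2 + 8.06*o + 7.38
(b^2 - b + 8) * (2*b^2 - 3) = 2*b^4 - 2*b^3 + 13*b^2 + 3*b - 24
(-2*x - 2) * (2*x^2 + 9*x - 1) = -4*x^3 - 22*x^2 - 16*x + 2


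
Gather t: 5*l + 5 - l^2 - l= -l^2 + 4*l + 5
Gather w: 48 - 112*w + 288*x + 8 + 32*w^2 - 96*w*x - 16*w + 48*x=32*w^2 + w*(-96*x - 128) + 336*x + 56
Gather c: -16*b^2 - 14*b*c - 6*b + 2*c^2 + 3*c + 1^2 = -16*b^2 - 6*b + 2*c^2 + c*(3 - 14*b) + 1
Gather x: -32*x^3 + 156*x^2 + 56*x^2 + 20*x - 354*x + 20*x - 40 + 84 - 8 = -32*x^3 + 212*x^2 - 314*x + 36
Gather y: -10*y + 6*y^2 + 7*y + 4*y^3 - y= 4*y^3 + 6*y^2 - 4*y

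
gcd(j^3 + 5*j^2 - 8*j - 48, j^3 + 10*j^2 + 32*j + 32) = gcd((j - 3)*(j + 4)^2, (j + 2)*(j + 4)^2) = j^2 + 8*j + 16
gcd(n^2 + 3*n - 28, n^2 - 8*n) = 1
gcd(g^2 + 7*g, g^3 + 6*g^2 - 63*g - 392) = g + 7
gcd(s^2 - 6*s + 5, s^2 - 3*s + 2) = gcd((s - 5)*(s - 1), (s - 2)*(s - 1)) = s - 1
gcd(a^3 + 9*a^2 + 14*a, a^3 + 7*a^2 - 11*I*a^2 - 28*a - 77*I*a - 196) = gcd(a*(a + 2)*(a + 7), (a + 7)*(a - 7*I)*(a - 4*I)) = a + 7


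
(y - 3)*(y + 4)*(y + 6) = y^3 + 7*y^2 - 6*y - 72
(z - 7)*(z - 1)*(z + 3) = z^3 - 5*z^2 - 17*z + 21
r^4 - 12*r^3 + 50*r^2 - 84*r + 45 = (r - 5)*(r - 3)^2*(r - 1)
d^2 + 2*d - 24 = (d - 4)*(d + 6)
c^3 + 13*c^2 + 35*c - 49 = (c - 1)*(c + 7)^2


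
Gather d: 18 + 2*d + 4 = 2*d + 22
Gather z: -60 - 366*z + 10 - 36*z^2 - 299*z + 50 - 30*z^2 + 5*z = -66*z^2 - 660*z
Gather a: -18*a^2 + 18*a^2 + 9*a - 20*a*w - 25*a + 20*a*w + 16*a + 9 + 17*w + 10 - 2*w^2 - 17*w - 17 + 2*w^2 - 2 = 0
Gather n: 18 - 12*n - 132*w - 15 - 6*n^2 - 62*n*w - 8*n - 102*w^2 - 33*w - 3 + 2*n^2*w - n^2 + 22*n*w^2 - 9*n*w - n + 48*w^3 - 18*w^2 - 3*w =n^2*(2*w - 7) + n*(22*w^2 - 71*w - 21) + 48*w^3 - 120*w^2 - 168*w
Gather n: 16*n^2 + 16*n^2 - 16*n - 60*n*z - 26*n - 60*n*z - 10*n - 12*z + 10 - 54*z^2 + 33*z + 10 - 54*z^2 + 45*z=32*n^2 + n*(-120*z - 52) - 108*z^2 + 66*z + 20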